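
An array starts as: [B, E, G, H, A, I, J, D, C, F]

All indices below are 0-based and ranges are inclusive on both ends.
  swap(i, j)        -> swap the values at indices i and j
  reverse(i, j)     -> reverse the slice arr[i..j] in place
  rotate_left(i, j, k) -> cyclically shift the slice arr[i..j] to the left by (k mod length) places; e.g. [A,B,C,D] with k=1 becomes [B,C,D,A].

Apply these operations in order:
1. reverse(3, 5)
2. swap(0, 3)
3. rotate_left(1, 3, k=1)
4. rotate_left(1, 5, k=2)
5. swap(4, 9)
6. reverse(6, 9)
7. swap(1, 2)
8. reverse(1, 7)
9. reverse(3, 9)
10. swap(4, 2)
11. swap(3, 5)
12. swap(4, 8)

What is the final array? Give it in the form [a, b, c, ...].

Answer: [I, C, D, A, F, J, E, H, G, B]

Derivation:
After 1 (reverse(3, 5)): [B, E, G, I, A, H, J, D, C, F]
After 2 (swap(0, 3)): [I, E, G, B, A, H, J, D, C, F]
After 3 (rotate_left(1, 3, k=1)): [I, G, B, E, A, H, J, D, C, F]
After 4 (rotate_left(1, 5, k=2)): [I, E, A, H, G, B, J, D, C, F]
After 5 (swap(4, 9)): [I, E, A, H, F, B, J, D, C, G]
After 6 (reverse(6, 9)): [I, E, A, H, F, B, G, C, D, J]
After 7 (swap(1, 2)): [I, A, E, H, F, B, G, C, D, J]
After 8 (reverse(1, 7)): [I, C, G, B, F, H, E, A, D, J]
After 9 (reverse(3, 9)): [I, C, G, J, D, A, E, H, F, B]
After 10 (swap(4, 2)): [I, C, D, J, G, A, E, H, F, B]
After 11 (swap(3, 5)): [I, C, D, A, G, J, E, H, F, B]
After 12 (swap(4, 8)): [I, C, D, A, F, J, E, H, G, B]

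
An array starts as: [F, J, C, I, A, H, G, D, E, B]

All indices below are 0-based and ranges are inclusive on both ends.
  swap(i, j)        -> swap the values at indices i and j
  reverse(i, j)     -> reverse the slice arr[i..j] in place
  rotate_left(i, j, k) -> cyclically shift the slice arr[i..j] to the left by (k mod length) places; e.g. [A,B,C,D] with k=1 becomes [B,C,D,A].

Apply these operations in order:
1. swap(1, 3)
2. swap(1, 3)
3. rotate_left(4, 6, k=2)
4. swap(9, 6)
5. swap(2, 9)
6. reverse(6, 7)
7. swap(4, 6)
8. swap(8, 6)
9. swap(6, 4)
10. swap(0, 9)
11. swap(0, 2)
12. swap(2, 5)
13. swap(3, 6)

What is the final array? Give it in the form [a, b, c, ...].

After 1 (swap(1, 3)): [F, I, C, J, A, H, G, D, E, B]
After 2 (swap(1, 3)): [F, J, C, I, A, H, G, D, E, B]
After 3 (rotate_left(4, 6, k=2)): [F, J, C, I, G, A, H, D, E, B]
After 4 (swap(9, 6)): [F, J, C, I, G, A, B, D, E, H]
After 5 (swap(2, 9)): [F, J, H, I, G, A, B, D, E, C]
After 6 (reverse(6, 7)): [F, J, H, I, G, A, D, B, E, C]
After 7 (swap(4, 6)): [F, J, H, I, D, A, G, B, E, C]
After 8 (swap(8, 6)): [F, J, H, I, D, A, E, B, G, C]
After 9 (swap(6, 4)): [F, J, H, I, E, A, D, B, G, C]
After 10 (swap(0, 9)): [C, J, H, I, E, A, D, B, G, F]
After 11 (swap(0, 2)): [H, J, C, I, E, A, D, B, G, F]
After 12 (swap(2, 5)): [H, J, A, I, E, C, D, B, G, F]
After 13 (swap(3, 6)): [H, J, A, D, E, C, I, B, G, F]

Answer: [H, J, A, D, E, C, I, B, G, F]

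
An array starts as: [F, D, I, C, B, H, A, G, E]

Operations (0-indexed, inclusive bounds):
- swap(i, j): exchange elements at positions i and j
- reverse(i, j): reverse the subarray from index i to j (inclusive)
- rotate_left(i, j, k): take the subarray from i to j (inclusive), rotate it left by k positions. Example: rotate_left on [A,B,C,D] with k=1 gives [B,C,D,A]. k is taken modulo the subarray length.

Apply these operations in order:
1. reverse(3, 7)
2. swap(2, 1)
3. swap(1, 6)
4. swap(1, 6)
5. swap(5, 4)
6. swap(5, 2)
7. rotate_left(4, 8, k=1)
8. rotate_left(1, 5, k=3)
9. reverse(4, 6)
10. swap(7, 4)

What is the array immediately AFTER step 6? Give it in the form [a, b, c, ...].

After 1 (reverse(3, 7)): [F, D, I, G, A, H, B, C, E]
After 2 (swap(2, 1)): [F, I, D, G, A, H, B, C, E]
After 3 (swap(1, 6)): [F, B, D, G, A, H, I, C, E]
After 4 (swap(1, 6)): [F, I, D, G, A, H, B, C, E]
After 5 (swap(5, 4)): [F, I, D, G, H, A, B, C, E]
After 6 (swap(5, 2)): [F, I, A, G, H, D, B, C, E]

Answer: [F, I, A, G, H, D, B, C, E]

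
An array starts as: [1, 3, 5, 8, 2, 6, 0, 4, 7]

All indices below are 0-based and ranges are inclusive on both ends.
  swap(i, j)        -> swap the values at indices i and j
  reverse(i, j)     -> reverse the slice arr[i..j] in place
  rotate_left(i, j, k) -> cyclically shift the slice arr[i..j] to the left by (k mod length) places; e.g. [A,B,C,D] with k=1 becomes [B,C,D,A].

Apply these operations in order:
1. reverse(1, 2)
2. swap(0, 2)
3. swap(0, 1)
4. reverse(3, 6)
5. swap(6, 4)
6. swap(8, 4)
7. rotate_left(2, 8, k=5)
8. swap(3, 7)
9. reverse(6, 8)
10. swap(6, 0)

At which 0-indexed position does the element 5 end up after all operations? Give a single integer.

Answer: 6

Derivation:
After 1 (reverse(1, 2)): [1, 5, 3, 8, 2, 6, 0, 4, 7]
After 2 (swap(0, 2)): [3, 5, 1, 8, 2, 6, 0, 4, 7]
After 3 (swap(0, 1)): [5, 3, 1, 8, 2, 6, 0, 4, 7]
After 4 (reverse(3, 6)): [5, 3, 1, 0, 6, 2, 8, 4, 7]
After 5 (swap(6, 4)): [5, 3, 1, 0, 8, 2, 6, 4, 7]
After 6 (swap(8, 4)): [5, 3, 1, 0, 7, 2, 6, 4, 8]
After 7 (rotate_left(2, 8, k=5)): [5, 3, 4, 8, 1, 0, 7, 2, 6]
After 8 (swap(3, 7)): [5, 3, 4, 2, 1, 0, 7, 8, 6]
After 9 (reverse(6, 8)): [5, 3, 4, 2, 1, 0, 6, 8, 7]
After 10 (swap(6, 0)): [6, 3, 4, 2, 1, 0, 5, 8, 7]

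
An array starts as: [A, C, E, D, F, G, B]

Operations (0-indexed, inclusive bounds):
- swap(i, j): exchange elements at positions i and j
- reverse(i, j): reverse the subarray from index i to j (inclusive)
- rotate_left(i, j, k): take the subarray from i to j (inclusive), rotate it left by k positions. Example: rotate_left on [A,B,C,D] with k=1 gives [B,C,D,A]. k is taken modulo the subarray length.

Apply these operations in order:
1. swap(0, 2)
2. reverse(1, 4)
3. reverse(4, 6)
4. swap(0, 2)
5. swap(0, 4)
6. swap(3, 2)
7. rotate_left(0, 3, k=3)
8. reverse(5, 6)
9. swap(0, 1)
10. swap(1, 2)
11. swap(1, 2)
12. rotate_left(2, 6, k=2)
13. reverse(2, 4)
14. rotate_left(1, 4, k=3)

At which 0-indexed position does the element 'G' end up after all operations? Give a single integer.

After 1 (swap(0, 2)): [E, C, A, D, F, G, B]
After 2 (reverse(1, 4)): [E, F, D, A, C, G, B]
After 3 (reverse(4, 6)): [E, F, D, A, B, G, C]
After 4 (swap(0, 2)): [D, F, E, A, B, G, C]
After 5 (swap(0, 4)): [B, F, E, A, D, G, C]
After 6 (swap(3, 2)): [B, F, A, E, D, G, C]
After 7 (rotate_left(0, 3, k=3)): [E, B, F, A, D, G, C]
After 8 (reverse(5, 6)): [E, B, F, A, D, C, G]
After 9 (swap(0, 1)): [B, E, F, A, D, C, G]
After 10 (swap(1, 2)): [B, F, E, A, D, C, G]
After 11 (swap(1, 2)): [B, E, F, A, D, C, G]
After 12 (rotate_left(2, 6, k=2)): [B, E, D, C, G, F, A]
After 13 (reverse(2, 4)): [B, E, G, C, D, F, A]
After 14 (rotate_left(1, 4, k=3)): [B, D, E, G, C, F, A]

Answer: 3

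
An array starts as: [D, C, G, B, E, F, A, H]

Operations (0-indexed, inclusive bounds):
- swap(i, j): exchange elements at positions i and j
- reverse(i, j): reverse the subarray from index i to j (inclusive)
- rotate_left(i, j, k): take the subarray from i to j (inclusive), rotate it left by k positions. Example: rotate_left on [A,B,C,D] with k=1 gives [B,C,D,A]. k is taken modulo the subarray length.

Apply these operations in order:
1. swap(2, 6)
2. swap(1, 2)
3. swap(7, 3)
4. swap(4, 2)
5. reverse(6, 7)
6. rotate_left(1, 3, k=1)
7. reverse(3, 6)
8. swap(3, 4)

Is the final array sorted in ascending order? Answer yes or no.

Answer: no

Derivation:
After 1 (swap(2, 6)): [D, C, A, B, E, F, G, H]
After 2 (swap(1, 2)): [D, A, C, B, E, F, G, H]
After 3 (swap(7, 3)): [D, A, C, H, E, F, G, B]
After 4 (swap(4, 2)): [D, A, E, H, C, F, G, B]
After 5 (reverse(6, 7)): [D, A, E, H, C, F, B, G]
After 6 (rotate_left(1, 3, k=1)): [D, E, H, A, C, F, B, G]
After 7 (reverse(3, 6)): [D, E, H, B, F, C, A, G]
After 8 (swap(3, 4)): [D, E, H, F, B, C, A, G]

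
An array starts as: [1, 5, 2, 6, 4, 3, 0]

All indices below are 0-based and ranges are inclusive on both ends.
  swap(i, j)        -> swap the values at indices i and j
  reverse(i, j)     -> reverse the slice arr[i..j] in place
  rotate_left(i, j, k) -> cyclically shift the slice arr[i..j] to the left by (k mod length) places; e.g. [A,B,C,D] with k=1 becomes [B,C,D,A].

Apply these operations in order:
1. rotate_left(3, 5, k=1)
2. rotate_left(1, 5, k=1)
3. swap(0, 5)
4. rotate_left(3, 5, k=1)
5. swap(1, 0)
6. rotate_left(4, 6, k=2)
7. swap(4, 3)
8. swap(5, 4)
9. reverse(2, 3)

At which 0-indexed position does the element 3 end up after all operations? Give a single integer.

Answer: 6

Derivation:
After 1 (rotate_left(3, 5, k=1)): [1, 5, 2, 4, 3, 6, 0]
After 2 (rotate_left(1, 5, k=1)): [1, 2, 4, 3, 6, 5, 0]
After 3 (swap(0, 5)): [5, 2, 4, 3, 6, 1, 0]
After 4 (rotate_left(3, 5, k=1)): [5, 2, 4, 6, 1, 3, 0]
After 5 (swap(1, 0)): [2, 5, 4, 6, 1, 3, 0]
After 6 (rotate_left(4, 6, k=2)): [2, 5, 4, 6, 0, 1, 3]
After 7 (swap(4, 3)): [2, 5, 4, 0, 6, 1, 3]
After 8 (swap(5, 4)): [2, 5, 4, 0, 1, 6, 3]
After 9 (reverse(2, 3)): [2, 5, 0, 4, 1, 6, 3]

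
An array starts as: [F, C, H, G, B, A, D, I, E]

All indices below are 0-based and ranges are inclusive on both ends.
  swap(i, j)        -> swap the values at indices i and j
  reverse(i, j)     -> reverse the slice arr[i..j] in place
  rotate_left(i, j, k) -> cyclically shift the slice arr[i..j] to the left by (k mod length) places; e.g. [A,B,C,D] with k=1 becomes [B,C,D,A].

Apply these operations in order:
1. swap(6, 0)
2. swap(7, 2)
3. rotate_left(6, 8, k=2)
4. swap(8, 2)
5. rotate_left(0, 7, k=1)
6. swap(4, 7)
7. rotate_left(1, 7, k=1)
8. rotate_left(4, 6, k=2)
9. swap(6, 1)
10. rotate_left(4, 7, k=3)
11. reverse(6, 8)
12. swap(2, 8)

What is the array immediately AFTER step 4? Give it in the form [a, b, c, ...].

Answer: [D, C, H, G, B, A, E, F, I]

Derivation:
After 1 (swap(6, 0)): [D, C, H, G, B, A, F, I, E]
After 2 (swap(7, 2)): [D, C, I, G, B, A, F, H, E]
After 3 (rotate_left(6, 8, k=2)): [D, C, I, G, B, A, E, F, H]
After 4 (swap(8, 2)): [D, C, H, G, B, A, E, F, I]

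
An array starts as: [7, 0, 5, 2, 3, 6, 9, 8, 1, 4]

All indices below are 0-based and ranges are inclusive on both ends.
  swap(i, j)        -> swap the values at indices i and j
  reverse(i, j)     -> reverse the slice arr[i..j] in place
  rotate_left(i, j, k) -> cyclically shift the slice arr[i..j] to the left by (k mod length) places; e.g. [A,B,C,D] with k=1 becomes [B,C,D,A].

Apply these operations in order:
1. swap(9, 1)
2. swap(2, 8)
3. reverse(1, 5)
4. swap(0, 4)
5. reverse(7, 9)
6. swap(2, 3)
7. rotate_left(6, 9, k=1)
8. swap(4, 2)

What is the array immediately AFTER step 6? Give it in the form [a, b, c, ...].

Answer: [1, 6, 2, 3, 7, 4, 9, 0, 5, 8]

Derivation:
After 1 (swap(9, 1)): [7, 4, 5, 2, 3, 6, 9, 8, 1, 0]
After 2 (swap(2, 8)): [7, 4, 1, 2, 3, 6, 9, 8, 5, 0]
After 3 (reverse(1, 5)): [7, 6, 3, 2, 1, 4, 9, 8, 5, 0]
After 4 (swap(0, 4)): [1, 6, 3, 2, 7, 4, 9, 8, 5, 0]
After 5 (reverse(7, 9)): [1, 6, 3, 2, 7, 4, 9, 0, 5, 8]
After 6 (swap(2, 3)): [1, 6, 2, 3, 7, 4, 9, 0, 5, 8]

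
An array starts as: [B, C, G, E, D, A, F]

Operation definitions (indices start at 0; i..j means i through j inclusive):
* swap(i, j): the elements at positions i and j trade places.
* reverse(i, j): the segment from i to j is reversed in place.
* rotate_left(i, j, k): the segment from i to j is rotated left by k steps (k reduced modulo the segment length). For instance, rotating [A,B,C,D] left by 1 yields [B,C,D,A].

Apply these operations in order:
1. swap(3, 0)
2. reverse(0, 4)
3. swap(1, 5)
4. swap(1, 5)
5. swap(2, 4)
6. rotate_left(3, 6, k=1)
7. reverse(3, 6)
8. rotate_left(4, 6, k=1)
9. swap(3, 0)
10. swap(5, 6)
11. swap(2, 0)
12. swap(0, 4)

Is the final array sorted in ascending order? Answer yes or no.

After 1 (swap(3, 0)): [E, C, G, B, D, A, F]
After 2 (reverse(0, 4)): [D, B, G, C, E, A, F]
After 3 (swap(1, 5)): [D, A, G, C, E, B, F]
After 4 (swap(1, 5)): [D, B, G, C, E, A, F]
After 5 (swap(2, 4)): [D, B, E, C, G, A, F]
After 6 (rotate_left(3, 6, k=1)): [D, B, E, G, A, F, C]
After 7 (reverse(3, 6)): [D, B, E, C, F, A, G]
After 8 (rotate_left(4, 6, k=1)): [D, B, E, C, A, G, F]
After 9 (swap(3, 0)): [C, B, E, D, A, G, F]
After 10 (swap(5, 6)): [C, B, E, D, A, F, G]
After 11 (swap(2, 0)): [E, B, C, D, A, F, G]
After 12 (swap(0, 4)): [A, B, C, D, E, F, G]

Answer: yes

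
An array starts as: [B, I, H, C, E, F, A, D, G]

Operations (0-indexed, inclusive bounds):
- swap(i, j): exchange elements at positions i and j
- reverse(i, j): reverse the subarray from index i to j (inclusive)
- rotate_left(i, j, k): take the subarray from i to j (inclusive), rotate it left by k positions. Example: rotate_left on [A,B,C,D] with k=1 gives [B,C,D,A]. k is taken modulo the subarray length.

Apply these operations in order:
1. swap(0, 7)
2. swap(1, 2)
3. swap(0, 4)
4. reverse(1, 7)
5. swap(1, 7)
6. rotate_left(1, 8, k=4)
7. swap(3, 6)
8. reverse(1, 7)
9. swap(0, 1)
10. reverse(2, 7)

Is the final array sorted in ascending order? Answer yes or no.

Answer: no

Derivation:
After 1 (swap(0, 7)): [D, I, H, C, E, F, A, B, G]
After 2 (swap(1, 2)): [D, H, I, C, E, F, A, B, G]
After 3 (swap(0, 4)): [E, H, I, C, D, F, A, B, G]
After 4 (reverse(1, 7)): [E, B, A, F, D, C, I, H, G]
After 5 (swap(1, 7)): [E, H, A, F, D, C, I, B, G]
After 6 (rotate_left(1, 8, k=4)): [E, C, I, B, G, H, A, F, D]
After 7 (swap(3, 6)): [E, C, I, A, G, H, B, F, D]
After 8 (reverse(1, 7)): [E, F, B, H, G, A, I, C, D]
After 9 (swap(0, 1)): [F, E, B, H, G, A, I, C, D]
After 10 (reverse(2, 7)): [F, E, C, I, A, G, H, B, D]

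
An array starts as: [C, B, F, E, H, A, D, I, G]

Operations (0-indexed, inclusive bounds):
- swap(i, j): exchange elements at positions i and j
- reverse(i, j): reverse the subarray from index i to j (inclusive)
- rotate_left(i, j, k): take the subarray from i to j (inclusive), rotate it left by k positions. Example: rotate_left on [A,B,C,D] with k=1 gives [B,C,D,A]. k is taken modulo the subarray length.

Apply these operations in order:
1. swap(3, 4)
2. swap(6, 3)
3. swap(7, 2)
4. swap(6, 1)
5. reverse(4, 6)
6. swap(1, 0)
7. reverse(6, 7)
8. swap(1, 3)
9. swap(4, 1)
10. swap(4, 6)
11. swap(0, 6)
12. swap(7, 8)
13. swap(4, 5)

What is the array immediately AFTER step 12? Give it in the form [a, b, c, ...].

Answer: [D, B, I, C, F, A, H, G, E]

Derivation:
After 1 (swap(3, 4)): [C, B, F, H, E, A, D, I, G]
After 2 (swap(6, 3)): [C, B, F, D, E, A, H, I, G]
After 3 (swap(7, 2)): [C, B, I, D, E, A, H, F, G]
After 4 (swap(6, 1)): [C, H, I, D, E, A, B, F, G]
After 5 (reverse(4, 6)): [C, H, I, D, B, A, E, F, G]
After 6 (swap(1, 0)): [H, C, I, D, B, A, E, F, G]
After 7 (reverse(6, 7)): [H, C, I, D, B, A, F, E, G]
After 8 (swap(1, 3)): [H, D, I, C, B, A, F, E, G]
After 9 (swap(4, 1)): [H, B, I, C, D, A, F, E, G]
After 10 (swap(4, 6)): [H, B, I, C, F, A, D, E, G]
After 11 (swap(0, 6)): [D, B, I, C, F, A, H, E, G]
After 12 (swap(7, 8)): [D, B, I, C, F, A, H, G, E]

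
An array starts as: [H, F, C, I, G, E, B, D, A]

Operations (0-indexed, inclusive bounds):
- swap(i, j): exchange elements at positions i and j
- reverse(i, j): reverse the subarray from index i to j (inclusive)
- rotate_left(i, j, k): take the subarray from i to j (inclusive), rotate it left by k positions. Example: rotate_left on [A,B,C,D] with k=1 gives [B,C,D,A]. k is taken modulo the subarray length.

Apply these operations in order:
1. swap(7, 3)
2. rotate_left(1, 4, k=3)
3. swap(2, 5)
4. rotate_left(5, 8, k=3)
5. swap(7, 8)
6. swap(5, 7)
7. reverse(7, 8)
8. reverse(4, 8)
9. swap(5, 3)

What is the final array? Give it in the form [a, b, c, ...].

After 1 (swap(7, 3)): [H, F, C, D, G, E, B, I, A]
After 2 (rotate_left(1, 4, k=3)): [H, G, F, C, D, E, B, I, A]
After 3 (swap(2, 5)): [H, G, E, C, D, F, B, I, A]
After 4 (rotate_left(5, 8, k=3)): [H, G, E, C, D, A, F, B, I]
After 5 (swap(7, 8)): [H, G, E, C, D, A, F, I, B]
After 6 (swap(5, 7)): [H, G, E, C, D, I, F, A, B]
After 7 (reverse(7, 8)): [H, G, E, C, D, I, F, B, A]
After 8 (reverse(4, 8)): [H, G, E, C, A, B, F, I, D]
After 9 (swap(5, 3)): [H, G, E, B, A, C, F, I, D]

Answer: [H, G, E, B, A, C, F, I, D]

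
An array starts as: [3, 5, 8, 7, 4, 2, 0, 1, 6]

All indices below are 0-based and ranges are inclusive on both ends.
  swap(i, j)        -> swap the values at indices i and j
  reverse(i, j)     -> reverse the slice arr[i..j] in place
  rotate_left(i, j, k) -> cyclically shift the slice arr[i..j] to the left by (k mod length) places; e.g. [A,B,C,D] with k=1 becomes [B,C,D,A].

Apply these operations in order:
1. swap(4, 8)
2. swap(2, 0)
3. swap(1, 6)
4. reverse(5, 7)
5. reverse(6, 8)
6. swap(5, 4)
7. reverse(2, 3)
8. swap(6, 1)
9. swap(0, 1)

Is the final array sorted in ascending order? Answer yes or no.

After 1 (swap(4, 8)): [3, 5, 8, 7, 6, 2, 0, 1, 4]
After 2 (swap(2, 0)): [8, 5, 3, 7, 6, 2, 0, 1, 4]
After 3 (swap(1, 6)): [8, 0, 3, 7, 6, 2, 5, 1, 4]
After 4 (reverse(5, 7)): [8, 0, 3, 7, 6, 1, 5, 2, 4]
After 5 (reverse(6, 8)): [8, 0, 3, 7, 6, 1, 4, 2, 5]
After 6 (swap(5, 4)): [8, 0, 3, 7, 1, 6, 4, 2, 5]
After 7 (reverse(2, 3)): [8, 0, 7, 3, 1, 6, 4, 2, 5]
After 8 (swap(6, 1)): [8, 4, 7, 3, 1, 6, 0, 2, 5]
After 9 (swap(0, 1)): [4, 8, 7, 3, 1, 6, 0, 2, 5]

Answer: no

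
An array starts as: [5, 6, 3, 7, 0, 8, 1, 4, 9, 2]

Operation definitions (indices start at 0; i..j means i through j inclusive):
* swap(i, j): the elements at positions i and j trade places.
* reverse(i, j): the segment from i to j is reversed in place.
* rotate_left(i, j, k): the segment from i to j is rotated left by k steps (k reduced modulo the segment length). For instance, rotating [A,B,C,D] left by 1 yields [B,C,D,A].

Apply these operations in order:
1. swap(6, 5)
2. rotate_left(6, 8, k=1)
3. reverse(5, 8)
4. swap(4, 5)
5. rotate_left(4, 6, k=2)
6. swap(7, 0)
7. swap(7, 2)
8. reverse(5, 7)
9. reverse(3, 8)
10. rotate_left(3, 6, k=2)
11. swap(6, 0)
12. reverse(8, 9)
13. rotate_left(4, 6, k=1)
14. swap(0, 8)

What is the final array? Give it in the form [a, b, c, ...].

Answer: [2, 6, 5, 0, 1, 4, 3, 9, 8, 7]

Derivation:
After 1 (swap(6, 5)): [5, 6, 3, 7, 0, 1, 8, 4, 9, 2]
After 2 (rotate_left(6, 8, k=1)): [5, 6, 3, 7, 0, 1, 4, 9, 8, 2]
After 3 (reverse(5, 8)): [5, 6, 3, 7, 0, 8, 9, 4, 1, 2]
After 4 (swap(4, 5)): [5, 6, 3, 7, 8, 0, 9, 4, 1, 2]
After 5 (rotate_left(4, 6, k=2)): [5, 6, 3, 7, 9, 8, 0, 4, 1, 2]
After 6 (swap(7, 0)): [4, 6, 3, 7, 9, 8, 0, 5, 1, 2]
After 7 (swap(7, 2)): [4, 6, 5, 7, 9, 8, 0, 3, 1, 2]
After 8 (reverse(5, 7)): [4, 6, 5, 7, 9, 3, 0, 8, 1, 2]
After 9 (reverse(3, 8)): [4, 6, 5, 1, 8, 0, 3, 9, 7, 2]
After 10 (rotate_left(3, 6, k=2)): [4, 6, 5, 0, 3, 1, 8, 9, 7, 2]
After 11 (swap(6, 0)): [8, 6, 5, 0, 3, 1, 4, 9, 7, 2]
After 12 (reverse(8, 9)): [8, 6, 5, 0, 3, 1, 4, 9, 2, 7]
After 13 (rotate_left(4, 6, k=1)): [8, 6, 5, 0, 1, 4, 3, 9, 2, 7]
After 14 (swap(0, 8)): [2, 6, 5, 0, 1, 4, 3, 9, 8, 7]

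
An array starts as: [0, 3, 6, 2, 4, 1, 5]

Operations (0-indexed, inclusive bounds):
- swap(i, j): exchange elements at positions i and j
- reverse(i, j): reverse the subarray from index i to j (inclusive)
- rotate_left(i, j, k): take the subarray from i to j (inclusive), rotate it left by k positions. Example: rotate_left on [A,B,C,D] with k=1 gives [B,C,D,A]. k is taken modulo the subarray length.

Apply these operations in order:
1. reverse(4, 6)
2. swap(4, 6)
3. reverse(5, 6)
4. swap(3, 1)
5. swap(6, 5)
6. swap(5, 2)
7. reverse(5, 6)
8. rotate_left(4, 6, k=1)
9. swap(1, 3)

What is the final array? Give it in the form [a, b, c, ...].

After 1 (reverse(4, 6)): [0, 3, 6, 2, 5, 1, 4]
After 2 (swap(4, 6)): [0, 3, 6, 2, 4, 1, 5]
After 3 (reverse(5, 6)): [0, 3, 6, 2, 4, 5, 1]
After 4 (swap(3, 1)): [0, 2, 6, 3, 4, 5, 1]
After 5 (swap(6, 5)): [0, 2, 6, 3, 4, 1, 5]
After 6 (swap(5, 2)): [0, 2, 1, 3, 4, 6, 5]
After 7 (reverse(5, 6)): [0, 2, 1, 3, 4, 5, 6]
After 8 (rotate_left(4, 6, k=1)): [0, 2, 1, 3, 5, 6, 4]
After 9 (swap(1, 3)): [0, 3, 1, 2, 5, 6, 4]

Answer: [0, 3, 1, 2, 5, 6, 4]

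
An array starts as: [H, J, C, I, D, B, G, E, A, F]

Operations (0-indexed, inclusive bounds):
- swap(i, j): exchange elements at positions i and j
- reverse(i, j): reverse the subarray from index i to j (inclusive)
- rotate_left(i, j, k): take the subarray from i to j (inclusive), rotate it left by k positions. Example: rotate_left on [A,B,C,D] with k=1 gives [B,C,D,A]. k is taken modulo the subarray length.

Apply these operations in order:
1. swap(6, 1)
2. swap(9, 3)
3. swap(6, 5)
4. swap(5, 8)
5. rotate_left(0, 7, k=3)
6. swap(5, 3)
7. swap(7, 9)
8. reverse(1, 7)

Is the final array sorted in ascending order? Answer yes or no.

Answer: no

Derivation:
After 1 (swap(6, 1)): [H, G, C, I, D, B, J, E, A, F]
After 2 (swap(9, 3)): [H, G, C, F, D, B, J, E, A, I]
After 3 (swap(6, 5)): [H, G, C, F, D, J, B, E, A, I]
After 4 (swap(5, 8)): [H, G, C, F, D, A, B, E, J, I]
After 5 (rotate_left(0, 7, k=3)): [F, D, A, B, E, H, G, C, J, I]
After 6 (swap(5, 3)): [F, D, A, H, E, B, G, C, J, I]
After 7 (swap(7, 9)): [F, D, A, H, E, B, G, I, J, C]
After 8 (reverse(1, 7)): [F, I, G, B, E, H, A, D, J, C]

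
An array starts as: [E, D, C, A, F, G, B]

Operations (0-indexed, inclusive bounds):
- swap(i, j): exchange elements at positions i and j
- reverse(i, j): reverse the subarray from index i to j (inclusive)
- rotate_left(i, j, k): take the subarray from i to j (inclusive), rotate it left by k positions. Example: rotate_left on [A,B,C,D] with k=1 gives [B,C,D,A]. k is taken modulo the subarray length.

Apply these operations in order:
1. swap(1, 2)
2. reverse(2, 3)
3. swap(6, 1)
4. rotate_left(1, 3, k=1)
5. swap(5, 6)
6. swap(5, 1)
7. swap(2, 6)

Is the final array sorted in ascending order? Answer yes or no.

After 1 (swap(1, 2)): [E, C, D, A, F, G, B]
After 2 (reverse(2, 3)): [E, C, A, D, F, G, B]
After 3 (swap(6, 1)): [E, B, A, D, F, G, C]
After 4 (rotate_left(1, 3, k=1)): [E, A, D, B, F, G, C]
After 5 (swap(5, 6)): [E, A, D, B, F, C, G]
After 6 (swap(5, 1)): [E, C, D, B, F, A, G]
After 7 (swap(2, 6)): [E, C, G, B, F, A, D]

Answer: no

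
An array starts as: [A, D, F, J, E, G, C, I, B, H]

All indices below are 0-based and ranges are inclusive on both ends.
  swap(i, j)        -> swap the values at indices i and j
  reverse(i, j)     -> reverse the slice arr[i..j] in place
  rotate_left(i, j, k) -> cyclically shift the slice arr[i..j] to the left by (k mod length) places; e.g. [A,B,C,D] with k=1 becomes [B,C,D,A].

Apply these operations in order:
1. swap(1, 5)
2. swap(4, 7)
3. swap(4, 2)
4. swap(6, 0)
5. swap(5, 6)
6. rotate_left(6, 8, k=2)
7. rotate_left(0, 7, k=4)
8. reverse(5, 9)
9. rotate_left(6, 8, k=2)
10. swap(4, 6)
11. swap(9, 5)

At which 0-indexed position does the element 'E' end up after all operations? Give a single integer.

Answer: 7

Derivation:
After 1 (swap(1, 5)): [A, G, F, J, E, D, C, I, B, H]
After 2 (swap(4, 7)): [A, G, F, J, I, D, C, E, B, H]
After 3 (swap(4, 2)): [A, G, I, J, F, D, C, E, B, H]
After 4 (swap(6, 0)): [C, G, I, J, F, D, A, E, B, H]
After 5 (swap(5, 6)): [C, G, I, J, F, A, D, E, B, H]
After 6 (rotate_left(6, 8, k=2)): [C, G, I, J, F, A, B, D, E, H]
After 7 (rotate_left(0, 7, k=4)): [F, A, B, D, C, G, I, J, E, H]
After 8 (reverse(5, 9)): [F, A, B, D, C, H, E, J, I, G]
After 9 (rotate_left(6, 8, k=2)): [F, A, B, D, C, H, I, E, J, G]
After 10 (swap(4, 6)): [F, A, B, D, I, H, C, E, J, G]
After 11 (swap(9, 5)): [F, A, B, D, I, G, C, E, J, H]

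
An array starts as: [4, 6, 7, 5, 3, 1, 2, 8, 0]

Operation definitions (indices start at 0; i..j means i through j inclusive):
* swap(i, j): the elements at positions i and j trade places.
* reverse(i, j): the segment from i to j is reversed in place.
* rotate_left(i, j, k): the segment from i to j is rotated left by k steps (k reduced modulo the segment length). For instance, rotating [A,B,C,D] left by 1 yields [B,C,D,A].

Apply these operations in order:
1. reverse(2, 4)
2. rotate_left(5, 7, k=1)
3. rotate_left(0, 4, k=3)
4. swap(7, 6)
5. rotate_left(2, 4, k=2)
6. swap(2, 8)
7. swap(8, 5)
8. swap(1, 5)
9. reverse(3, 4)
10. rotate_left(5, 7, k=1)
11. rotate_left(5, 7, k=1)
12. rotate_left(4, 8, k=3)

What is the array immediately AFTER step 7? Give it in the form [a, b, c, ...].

Answer: [5, 7, 0, 4, 6, 3, 1, 8, 2]

Derivation:
After 1 (reverse(2, 4)): [4, 6, 3, 5, 7, 1, 2, 8, 0]
After 2 (rotate_left(5, 7, k=1)): [4, 6, 3, 5, 7, 2, 8, 1, 0]
After 3 (rotate_left(0, 4, k=3)): [5, 7, 4, 6, 3, 2, 8, 1, 0]
After 4 (swap(7, 6)): [5, 7, 4, 6, 3, 2, 1, 8, 0]
After 5 (rotate_left(2, 4, k=2)): [5, 7, 3, 4, 6, 2, 1, 8, 0]
After 6 (swap(2, 8)): [5, 7, 0, 4, 6, 2, 1, 8, 3]
After 7 (swap(8, 5)): [5, 7, 0, 4, 6, 3, 1, 8, 2]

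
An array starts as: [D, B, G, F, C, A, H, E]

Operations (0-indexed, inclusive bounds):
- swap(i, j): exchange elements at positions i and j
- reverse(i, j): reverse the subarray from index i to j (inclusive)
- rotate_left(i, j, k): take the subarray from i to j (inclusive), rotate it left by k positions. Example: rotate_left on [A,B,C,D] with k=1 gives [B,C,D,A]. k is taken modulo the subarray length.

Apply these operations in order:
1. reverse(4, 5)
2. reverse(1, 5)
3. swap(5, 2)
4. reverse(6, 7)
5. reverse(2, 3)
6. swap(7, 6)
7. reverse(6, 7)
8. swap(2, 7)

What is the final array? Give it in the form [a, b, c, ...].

Answer: [D, C, H, B, G, A, E, F]

Derivation:
After 1 (reverse(4, 5)): [D, B, G, F, A, C, H, E]
After 2 (reverse(1, 5)): [D, C, A, F, G, B, H, E]
After 3 (swap(5, 2)): [D, C, B, F, G, A, H, E]
After 4 (reverse(6, 7)): [D, C, B, F, G, A, E, H]
After 5 (reverse(2, 3)): [D, C, F, B, G, A, E, H]
After 6 (swap(7, 6)): [D, C, F, B, G, A, H, E]
After 7 (reverse(6, 7)): [D, C, F, B, G, A, E, H]
After 8 (swap(2, 7)): [D, C, H, B, G, A, E, F]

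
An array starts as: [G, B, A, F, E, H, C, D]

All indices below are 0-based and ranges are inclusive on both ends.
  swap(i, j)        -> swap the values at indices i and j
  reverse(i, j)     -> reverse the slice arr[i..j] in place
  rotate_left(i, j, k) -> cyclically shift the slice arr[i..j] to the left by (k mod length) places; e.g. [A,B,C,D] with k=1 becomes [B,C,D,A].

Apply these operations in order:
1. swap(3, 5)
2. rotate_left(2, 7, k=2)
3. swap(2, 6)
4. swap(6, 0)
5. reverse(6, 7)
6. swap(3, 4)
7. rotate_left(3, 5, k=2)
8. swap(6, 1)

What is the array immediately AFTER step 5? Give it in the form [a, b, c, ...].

Answer: [E, B, A, F, C, D, H, G]

Derivation:
After 1 (swap(3, 5)): [G, B, A, H, E, F, C, D]
After 2 (rotate_left(2, 7, k=2)): [G, B, E, F, C, D, A, H]
After 3 (swap(2, 6)): [G, B, A, F, C, D, E, H]
After 4 (swap(6, 0)): [E, B, A, F, C, D, G, H]
After 5 (reverse(6, 7)): [E, B, A, F, C, D, H, G]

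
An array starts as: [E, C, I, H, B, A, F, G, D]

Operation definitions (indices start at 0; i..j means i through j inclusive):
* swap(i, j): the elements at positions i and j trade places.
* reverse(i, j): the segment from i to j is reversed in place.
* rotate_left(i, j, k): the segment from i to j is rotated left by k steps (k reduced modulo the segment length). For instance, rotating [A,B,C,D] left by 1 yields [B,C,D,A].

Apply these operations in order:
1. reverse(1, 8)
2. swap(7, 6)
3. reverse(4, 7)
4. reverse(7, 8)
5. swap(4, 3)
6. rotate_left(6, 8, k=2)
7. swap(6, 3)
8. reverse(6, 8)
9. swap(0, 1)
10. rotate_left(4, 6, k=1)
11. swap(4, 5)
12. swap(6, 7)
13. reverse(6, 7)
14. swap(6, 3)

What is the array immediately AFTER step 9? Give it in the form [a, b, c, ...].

Answer: [D, E, G, A, F, I, C, B, H]

Derivation:
After 1 (reverse(1, 8)): [E, D, G, F, A, B, H, I, C]
After 2 (swap(7, 6)): [E, D, G, F, A, B, I, H, C]
After 3 (reverse(4, 7)): [E, D, G, F, H, I, B, A, C]
After 4 (reverse(7, 8)): [E, D, G, F, H, I, B, C, A]
After 5 (swap(4, 3)): [E, D, G, H, F, I, B, C, A]
After 6 (rotate_left(6, 8, k=2)): [E, D, G, H, F, I, A, B, C]
After 7 (swap(6, 3)): [E, D, G, A, F, I, H, B, C]
After 8 (reverse(6, 8)): [E, D, G, A, F, I, C, B, H]
After 9 (swap(0, 1)): [D, E, G, A, F, I, C, B, H]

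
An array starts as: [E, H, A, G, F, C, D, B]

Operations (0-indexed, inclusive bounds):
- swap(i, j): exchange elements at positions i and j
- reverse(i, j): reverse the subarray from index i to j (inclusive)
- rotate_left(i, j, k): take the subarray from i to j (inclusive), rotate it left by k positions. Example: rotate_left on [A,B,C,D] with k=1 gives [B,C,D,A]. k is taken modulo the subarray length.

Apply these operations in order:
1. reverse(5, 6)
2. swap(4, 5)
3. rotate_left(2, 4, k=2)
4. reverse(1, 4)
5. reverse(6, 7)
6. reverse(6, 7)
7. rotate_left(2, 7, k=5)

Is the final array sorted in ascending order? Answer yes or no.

After 1 (reverse(5, 6)): [E, H, A, G, F, D, C, B]
After 2 (swap(4, 5)): [E, H, A, G, D, F, C, B]
After 3 (rotate_left(2, 4, k=2)): [E, H, D, A, G, F, C, B]
After 4 (reverse(1, 4)): [E, G, A, D, H, F, C, B]
After 5 (reverse(6, 7)): [E, G, A, D, H, F, B, C]
After 6 (reverse(6, 7)): [E, G, A, D, H, F, C, B]
After 7 (rotate_left(2, 7, k=5)): [E, G, B, A, D, H, F, C]

Answer: no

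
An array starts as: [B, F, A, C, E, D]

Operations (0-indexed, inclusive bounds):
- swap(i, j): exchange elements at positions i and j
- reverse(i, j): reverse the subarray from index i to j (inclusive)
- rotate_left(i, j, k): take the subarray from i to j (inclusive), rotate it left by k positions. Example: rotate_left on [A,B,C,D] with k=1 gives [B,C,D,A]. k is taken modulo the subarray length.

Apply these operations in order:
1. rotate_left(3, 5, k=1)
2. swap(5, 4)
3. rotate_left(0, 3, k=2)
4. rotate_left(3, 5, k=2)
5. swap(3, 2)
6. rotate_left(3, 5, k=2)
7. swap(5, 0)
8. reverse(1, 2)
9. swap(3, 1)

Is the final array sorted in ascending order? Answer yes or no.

After 1 (rotate_left(3, 5, k=1)): [B, F, A, E, D, C]
After 2 (swap(5, 4)): [B, F, A, E, C, D]
After 3 (rotate_left(0, 3, k=2)): [A, E, B, F, C, D]
After 4 (rotate_left(3, 5, k=2)): [A, E, B, D, F, C]
After 5 (swap(3, 2)): [A, E, D, B, F, C]
After 6 (rotate_left(3, 5, k=2)): [A, E, D, C, B, F]
After 7 (swap(5, 0)): [F, E, D, C, B, A]
After 8 (reverse(1, 2)): [F, D, E, C, B, A]
After 9 (swap(3, 1)): [F, C, E, D, B, A]

Answer: no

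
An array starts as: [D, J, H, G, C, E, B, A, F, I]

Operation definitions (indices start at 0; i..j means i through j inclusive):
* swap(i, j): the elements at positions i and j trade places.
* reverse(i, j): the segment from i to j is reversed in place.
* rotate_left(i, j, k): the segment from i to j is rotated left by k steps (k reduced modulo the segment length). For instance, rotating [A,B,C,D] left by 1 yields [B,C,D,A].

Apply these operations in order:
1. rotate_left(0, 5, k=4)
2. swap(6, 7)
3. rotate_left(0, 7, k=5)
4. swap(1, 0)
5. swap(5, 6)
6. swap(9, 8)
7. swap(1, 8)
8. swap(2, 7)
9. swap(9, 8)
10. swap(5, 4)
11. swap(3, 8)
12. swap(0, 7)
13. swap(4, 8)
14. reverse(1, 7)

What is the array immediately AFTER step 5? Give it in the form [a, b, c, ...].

Answer: [A, G, B, C, E, J, D, H, F, I]

Derivation:
After 1 (rotate_left(0, 5, k=4)): [C, E, D, J, H, G, B, A, F, I]
After 2 (swap(6, 7)): [C, E, D, J, H, G, A, B, F, I]
After 3 (rotate_left(0, 7, k=5)): [G, A, B, C, E, D, J, H, F, I]
After 4 (swap(1, 0)): [A, G, B, C, E, D, J, H, F, I]
After 5 (swap(5, 6)): [A, G, B, C, E, J, D, H, F, I]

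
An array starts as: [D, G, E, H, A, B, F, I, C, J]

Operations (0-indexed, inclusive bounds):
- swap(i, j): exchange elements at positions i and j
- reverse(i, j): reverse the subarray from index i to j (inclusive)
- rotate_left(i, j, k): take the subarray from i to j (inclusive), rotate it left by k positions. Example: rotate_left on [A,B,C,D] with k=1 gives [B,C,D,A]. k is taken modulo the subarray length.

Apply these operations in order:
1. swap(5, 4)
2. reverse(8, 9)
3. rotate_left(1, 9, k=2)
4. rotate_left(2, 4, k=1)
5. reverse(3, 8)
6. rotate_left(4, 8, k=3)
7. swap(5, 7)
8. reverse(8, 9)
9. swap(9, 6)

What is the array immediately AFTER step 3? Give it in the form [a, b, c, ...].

Answer: [D, H, B, A, F, I, J, C, G, E]

Derivation:
After 1 (swap(5, 4)): [D, G, E, H, B, A, F, I, C, J]
After 2 (reverse(8, 9)): [D, G, E, H, B, A, F, I, J, C]
After 3 (rotate_left(1, 9, k=2)): [D, H, B, A, F, I, J, C, G, E]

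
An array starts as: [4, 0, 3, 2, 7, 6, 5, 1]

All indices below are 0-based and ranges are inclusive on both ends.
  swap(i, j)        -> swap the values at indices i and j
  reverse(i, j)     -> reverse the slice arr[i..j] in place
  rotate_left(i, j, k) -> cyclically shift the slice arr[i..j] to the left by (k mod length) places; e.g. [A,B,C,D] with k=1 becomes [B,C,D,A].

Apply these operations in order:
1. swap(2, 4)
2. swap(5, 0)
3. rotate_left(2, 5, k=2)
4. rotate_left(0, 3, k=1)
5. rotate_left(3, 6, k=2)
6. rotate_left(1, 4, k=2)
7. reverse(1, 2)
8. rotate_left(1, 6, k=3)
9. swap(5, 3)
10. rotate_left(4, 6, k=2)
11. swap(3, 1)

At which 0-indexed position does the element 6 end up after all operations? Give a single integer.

After 1 (swap(2, 4)): [4, 0, 7, 2, 3, 6, 5, 1]
After 2 (swap(5, 0)): [6, 0, 7, 2, 3, 4, 5, 1]
After 3 (rotate_left(2, 5, k=2)): [6, 0, 3, 4, 7, 2, 5, 1]
After 4 (rotate_left(0, 3, k=1)): [0, 3, 4, 6, 7, 2, 5, 1]
After 5 (rotate_left(3, 6, k=2)): [0, 3, 4, 2, 5, 6, 7, 1]
After 6 (rotate_left(1, 4, k=2)): [0, 2, 5, 3, 4, 6, 7, 1]
After 7 (reverse(1, 2)): [0, 5, 2, 3, 4, 6, 7, 1]
After 8 (rotate_left(1, 6, k=3)): [0, 4, 6, 7, 5, 2, 3, 1]
After 9 (swap(5, 3)): [0, 4, 6, 2, 5, 7, 3, 1]
After 10 (rotate_left(4, 6, k=2)): [0, 4, 6, 2, 3, 5, 7, 1]
After 11 (swap(3, 1)): [0, 2, 6, 4, 3, 5, 7, 1]

Answer: 2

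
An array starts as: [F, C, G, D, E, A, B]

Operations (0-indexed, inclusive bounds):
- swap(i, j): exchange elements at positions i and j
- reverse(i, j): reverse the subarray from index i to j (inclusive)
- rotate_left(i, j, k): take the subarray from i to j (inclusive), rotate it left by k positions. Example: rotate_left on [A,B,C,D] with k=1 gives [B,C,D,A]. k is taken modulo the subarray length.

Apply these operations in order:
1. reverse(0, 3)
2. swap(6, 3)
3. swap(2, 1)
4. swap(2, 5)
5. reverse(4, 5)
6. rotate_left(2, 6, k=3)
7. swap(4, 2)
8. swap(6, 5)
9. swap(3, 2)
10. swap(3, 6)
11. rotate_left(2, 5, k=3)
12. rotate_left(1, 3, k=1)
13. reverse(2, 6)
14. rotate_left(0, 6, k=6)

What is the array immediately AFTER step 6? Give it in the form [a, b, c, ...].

Answer: [D, C, E, F, A, B, G]

Derivation:
After 1 (reverse(0, 3)): [D, G, C, F, E, A, B]
After 2 (swap(6, 3)): [D, G, C, B, E, A, F]
After 3 (swap(2, 1)): [D, C, G, B, E, A, F]
After 4 (swap(2, 5)): [D, C, A, B, E, G, F]
After 5 (reverse(4, 5)): [D, C, A, B, G, E, F]
After 6 (rotate_left(2, 6, k=3)): [D, C, E, F, A, B, G]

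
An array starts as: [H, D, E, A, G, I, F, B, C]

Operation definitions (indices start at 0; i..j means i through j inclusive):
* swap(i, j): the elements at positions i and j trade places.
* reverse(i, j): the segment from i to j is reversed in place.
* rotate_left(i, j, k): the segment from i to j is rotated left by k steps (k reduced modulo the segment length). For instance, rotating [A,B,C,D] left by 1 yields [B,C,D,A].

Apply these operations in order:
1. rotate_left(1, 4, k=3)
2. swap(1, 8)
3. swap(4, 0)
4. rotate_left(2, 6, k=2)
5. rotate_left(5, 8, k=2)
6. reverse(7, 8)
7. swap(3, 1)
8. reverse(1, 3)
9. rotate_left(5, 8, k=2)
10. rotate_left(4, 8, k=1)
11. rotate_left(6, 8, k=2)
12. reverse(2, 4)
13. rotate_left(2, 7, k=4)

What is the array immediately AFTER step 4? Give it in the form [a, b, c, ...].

After 1 (rotate_left(1, 4, k=3)): [H, G, D, E, A, I, F, B, C]
After 2 (swap(1, 8)): [H, C, D, E, A, I, F, B, G]
After 3 (swap(4, 0)): [A, C, D, E, H, I, F, B, G]
After 4 (rotate_left(2, 6, k=2)): [A, C, H, I, F, D, E, B, G]

Answer: [A, C, H, I, F, D, E, B, G]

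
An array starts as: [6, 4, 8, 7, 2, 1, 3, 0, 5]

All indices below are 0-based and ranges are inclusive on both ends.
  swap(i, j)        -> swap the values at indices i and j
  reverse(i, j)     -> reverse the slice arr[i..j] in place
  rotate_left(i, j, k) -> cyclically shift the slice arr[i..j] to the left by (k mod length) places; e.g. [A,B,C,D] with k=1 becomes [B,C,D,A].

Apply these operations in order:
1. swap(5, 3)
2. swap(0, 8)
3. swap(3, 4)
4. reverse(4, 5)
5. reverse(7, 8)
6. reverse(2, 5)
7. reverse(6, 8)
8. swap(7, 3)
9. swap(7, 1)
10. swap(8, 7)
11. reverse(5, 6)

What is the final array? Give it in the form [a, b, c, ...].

After 1 (swap(5, 3)): [6, 4, 8, 1, 2, 7, 3, 0, 5]
After 2 (swap(0, 8)): [5, 4, 8, 1, 2, 7, 3, 0, 6]
After 3 (swap(3, 4)): [5, 4, 8, 2, 1, 7, 3, 0, 6]
After 4 (reverse(4, 5)): [5, 4, 8, 2, 7, 1, 3, 0, 6]
After 5 (reverse(7, 8)): [5, 4, 8, 2, 7, 1, 3, 6, 0]
After 6 (reverse(2, 5)): [5, 4, 1, 7, 2, 8, 3, 6, 0]
After 7 (reverse(6, 8)): [5, 4, 1, 7, 2, 8, 0, 6, 3]
After 8 (swap(7, 3)): [5, 4, 1, 6, 2, 8, 0, 7, 3]
After 9 (swap(7, 1)): [5, 7, 1, 6, 2, 8, 0, 4, 3]
After 10 (swap(8, 7)): [5, 7, 1, 6, 2, 8, 0, 3, 4]
After 11 (reverse(5, 6)): [5, 7, 1, 6, 2, 0, 8, 3, 4]

Answer: [5, 7, 1, 6, 2, 0, 8, 3, 4]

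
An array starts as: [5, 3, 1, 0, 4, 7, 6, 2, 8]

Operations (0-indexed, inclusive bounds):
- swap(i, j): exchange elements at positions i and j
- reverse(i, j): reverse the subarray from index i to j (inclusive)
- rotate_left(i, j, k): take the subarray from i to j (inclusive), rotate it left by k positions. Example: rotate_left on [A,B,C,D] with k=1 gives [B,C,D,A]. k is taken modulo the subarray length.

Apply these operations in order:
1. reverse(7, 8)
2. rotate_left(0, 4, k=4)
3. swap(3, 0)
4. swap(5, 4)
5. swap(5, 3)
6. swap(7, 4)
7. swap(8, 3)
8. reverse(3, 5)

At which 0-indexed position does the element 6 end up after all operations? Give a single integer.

Answer: 6

Derivation:
After 1 (reverse(7, 8)): [5, 3, 1, 0, 4, 7, 6, 8, 2]
After 2 (rotate_left(0, 4, k=4)): [4, 5, 3, 1, 0, 7, 6, 8, 2]
After 3 (swap(3, 0)): [1, 5, 3, 4, 0, 7, 6, 8, 2]
After 4 (swap(5, 4)): [1, 5, 3, 4, 7, 0, 6, 8, 2]
After 5 (swap(5, 3)): [1, 5, 3, 0, 7, 4, 6, 8, 2]
After 6 (swap(7, 4)): [1, 5, 3, 0, 8, 4, 6, 7, 2]
After 7 (swap(8, 3)): [1, 5, 3, 2, 8, 4, 6, 7, 0]
After 8 (reverse(3, 5)): [1, 5, 3, 4, 8, 2, 6, 7, 0]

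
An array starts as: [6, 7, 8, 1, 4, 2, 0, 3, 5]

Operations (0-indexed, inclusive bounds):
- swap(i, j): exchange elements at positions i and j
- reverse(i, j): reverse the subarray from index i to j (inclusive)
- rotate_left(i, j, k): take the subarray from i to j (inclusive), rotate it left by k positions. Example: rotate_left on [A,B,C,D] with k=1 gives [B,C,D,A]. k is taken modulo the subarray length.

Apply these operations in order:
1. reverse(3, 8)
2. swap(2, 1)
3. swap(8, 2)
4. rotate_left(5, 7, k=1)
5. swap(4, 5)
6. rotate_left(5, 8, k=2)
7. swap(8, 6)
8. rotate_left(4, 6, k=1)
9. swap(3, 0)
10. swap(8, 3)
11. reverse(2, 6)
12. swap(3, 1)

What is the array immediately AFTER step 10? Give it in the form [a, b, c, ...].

Answer: [5, 8, 1, 7, 0, 4, 2, 3, 6]

Derivation:
After 1 (reverse(3, 8)): [6, 7, 8, 5, 3, 0, 2, 4, 1]
After 2 (swap(2, 1)): [6, 8, 7, 5, 3, 0, 2, 4, 1]
After 3 (swap(8, 2)): [6, 8, 1, 5, 3, 0, 2, 4, 7]
After 4 (rotate_left(5, 7, k=1)): [6, 8, 1, 5, 3, 2, 4, 0, 7]
After 5 (swap(4, 5)): [6, 8, 1, 5, 2, 3, 4, 0, 7]
After 6 (rotate_left(5, 8, k=2)): [6, 8, 1, 5, 2, 0, 7, 3, 4]
After 7 (swap(8, 6)): [6, 8, 1, 5, 2, 0, 4, 3, 7]
After 8 (rotate_left(4, 6, k=1)): [6, 8, 1, 5, 0, 4, 2, 3, 7]
After 9 (swap(3, 0)): [5, 8, 1, 6, 0, 4, 2, 3, 7]
After 10 (swap(8, 3)): [5, 8, 1, 7, 0, 4, 2, 3, 6]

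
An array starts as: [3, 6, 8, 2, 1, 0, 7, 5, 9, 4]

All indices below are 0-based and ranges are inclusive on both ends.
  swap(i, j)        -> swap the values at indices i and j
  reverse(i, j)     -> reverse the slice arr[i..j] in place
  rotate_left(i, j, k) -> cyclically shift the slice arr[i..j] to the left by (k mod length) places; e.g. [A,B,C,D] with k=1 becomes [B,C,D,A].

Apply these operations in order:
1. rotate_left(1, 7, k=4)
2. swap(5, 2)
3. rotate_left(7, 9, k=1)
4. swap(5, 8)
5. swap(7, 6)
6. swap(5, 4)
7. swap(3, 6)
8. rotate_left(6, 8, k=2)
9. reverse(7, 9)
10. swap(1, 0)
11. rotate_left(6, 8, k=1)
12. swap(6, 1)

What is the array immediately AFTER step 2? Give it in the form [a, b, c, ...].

Answer: [3, 0, 8, 5, 6, 7, 2, 1, 9, 4]

Derivation:
After 1 (rotate_left(1, 7, k=4)): [3, 0, 7, 5, 6, 8, 2, 1, 9, 4]
After 2 (swap(5, 2)): [3, 0, 8, 5, 6, 7, 2, 1, 9, 4]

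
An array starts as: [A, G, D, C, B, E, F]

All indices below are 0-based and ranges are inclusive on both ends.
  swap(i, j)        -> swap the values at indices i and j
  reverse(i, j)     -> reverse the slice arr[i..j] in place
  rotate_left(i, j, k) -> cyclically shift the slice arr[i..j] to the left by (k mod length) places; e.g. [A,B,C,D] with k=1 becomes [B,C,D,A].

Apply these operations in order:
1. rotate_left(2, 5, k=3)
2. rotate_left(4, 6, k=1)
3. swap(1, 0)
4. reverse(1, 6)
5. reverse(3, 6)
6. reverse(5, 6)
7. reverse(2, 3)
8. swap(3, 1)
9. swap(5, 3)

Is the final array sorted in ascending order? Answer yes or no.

After 1 (rotate_left(2, 5, k=3)): [A, G, E, D, C, B, F]
After 2 (rotate_left(4, 6, k=1)): [A, G, E, D, B, F, C]
After 3 (swap(1, 0)): [G, A, E, D, B, F, C]
After 4 (reverse(1, 6)): [G, C, F, B, D, E, A]
After 5 (reverse(3, 6)): [G, C, F, A, E, D, B]
After 6 (reverse(5, 6)): [G, C, F, A, E, B, D]
After 7 (reverse(2, 3)): [G, C, A, F, E, B, D]
After 8 (swap(3, 1)): [G, F, A, C, E, B, D]
After 9 (swap(5, 3)): [G, F, A, B, E, C, D]

Answer: no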